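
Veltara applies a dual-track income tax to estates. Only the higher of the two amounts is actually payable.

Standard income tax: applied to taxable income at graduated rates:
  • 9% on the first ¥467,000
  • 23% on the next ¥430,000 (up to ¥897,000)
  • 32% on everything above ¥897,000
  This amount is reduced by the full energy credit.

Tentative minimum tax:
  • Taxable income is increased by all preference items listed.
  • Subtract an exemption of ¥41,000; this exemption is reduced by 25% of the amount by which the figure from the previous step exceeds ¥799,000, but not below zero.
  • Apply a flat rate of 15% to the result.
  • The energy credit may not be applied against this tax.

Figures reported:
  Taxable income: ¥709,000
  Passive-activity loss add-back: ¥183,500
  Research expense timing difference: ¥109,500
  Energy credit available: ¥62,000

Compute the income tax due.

Standard income tax:
  ¥467,000 × 9% = ¥42,030
  ¥242,000 × 23% = ¥55,660
  → ¥97,690
  Less energy credit ¥62,000 → ¥35,690

Tentative minimum tax:
  Adjusted income: ¥709,000 + ¥183,500 + ¥109,500 = ¥1,002,000
  Exemption: 25% × (¥1,002,000 − ¥799,000) = ¥50,750 ≥ ¥41,000, so the exemption is fully phased out
  Base: ¥1,002,000 − ¥0 = ¥1,002,000
  ¥1,002,000 × 15% = ¥150,300

¥150,300 > ¥35,690, so the tentative minimum tax is the binding amount.

¥150,300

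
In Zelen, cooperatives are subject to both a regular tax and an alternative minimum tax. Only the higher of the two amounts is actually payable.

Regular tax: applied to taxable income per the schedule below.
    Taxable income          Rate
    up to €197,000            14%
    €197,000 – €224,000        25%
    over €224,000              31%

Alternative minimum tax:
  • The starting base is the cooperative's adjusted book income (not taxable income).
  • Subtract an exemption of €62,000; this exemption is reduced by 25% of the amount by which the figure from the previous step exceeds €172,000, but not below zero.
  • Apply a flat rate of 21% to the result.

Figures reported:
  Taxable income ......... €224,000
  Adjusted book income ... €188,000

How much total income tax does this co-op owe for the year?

Regular tax:
  €197,000 × 14% = €27,580
  €27,000 × 25% = €6,750
  → €34,330

Alternative minimum tax:
  Base (adjusted book income): €188,000
  Exemption: €62,000 − 25% × (€188,000 − €172,000) = €62,000 − €4,000 = €58,000
  Base: €188,000 − €58,000 = €130,000
  €130,000 × 21% = €27,300

€34,330 > €27,300, so the regular tax governs.

€34,330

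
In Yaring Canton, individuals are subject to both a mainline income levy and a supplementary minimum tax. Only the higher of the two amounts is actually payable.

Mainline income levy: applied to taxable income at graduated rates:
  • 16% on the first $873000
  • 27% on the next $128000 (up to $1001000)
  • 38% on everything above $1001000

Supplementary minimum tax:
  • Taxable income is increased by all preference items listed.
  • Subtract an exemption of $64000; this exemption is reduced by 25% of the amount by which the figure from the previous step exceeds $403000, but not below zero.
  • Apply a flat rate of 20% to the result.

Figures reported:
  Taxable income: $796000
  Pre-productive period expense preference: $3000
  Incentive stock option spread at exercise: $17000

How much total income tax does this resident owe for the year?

$163200

Supplementary minimum tax:
  Adjusted income: $796000 + $3000 + $17000 = $816000
  Exemption: 25% × ($816000 − $403000) = $103250 ≥ $64000, so the exemption is fully phased out
  Base: $816000 − $0 = $816000
  $816000 × 20% = $163200

Mainline income levy:
  $796000 × 16% = $127360

$163200 > $127360, so the supplementary minimum tax is the binding amount.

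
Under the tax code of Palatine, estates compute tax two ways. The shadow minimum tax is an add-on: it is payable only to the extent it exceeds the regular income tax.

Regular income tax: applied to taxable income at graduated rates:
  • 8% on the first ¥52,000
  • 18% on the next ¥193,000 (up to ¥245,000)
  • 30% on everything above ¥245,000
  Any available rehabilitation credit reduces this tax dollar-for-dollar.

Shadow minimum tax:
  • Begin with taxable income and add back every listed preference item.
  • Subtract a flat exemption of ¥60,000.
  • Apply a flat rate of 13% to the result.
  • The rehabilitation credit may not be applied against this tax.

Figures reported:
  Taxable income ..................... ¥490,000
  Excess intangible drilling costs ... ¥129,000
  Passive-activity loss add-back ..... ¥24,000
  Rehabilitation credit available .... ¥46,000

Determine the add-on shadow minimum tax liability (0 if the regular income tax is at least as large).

¥9,390

Regular income tax:
  ¥52,000 × 8% = ¥4,160
  ¥193,000 × 18% = ¥34,740
  ¥245,000 × 30% = ¥73,500
  → ¥112,400
  Less rehabilitation credit ¥46,000 → ¥66,400

Shadow minimum tax:
  Adjusted income: ¥490,000 + ¥129,000 + ¥24,000 = ¥643,000
  Less exemption ¥60,000 → base ¥583,000
  ¥583,000 × 13% = ¥75,790

Excess of shadow minimum tax over regular income tax: ¥75,790 − ¥66,400 = ¥9,390.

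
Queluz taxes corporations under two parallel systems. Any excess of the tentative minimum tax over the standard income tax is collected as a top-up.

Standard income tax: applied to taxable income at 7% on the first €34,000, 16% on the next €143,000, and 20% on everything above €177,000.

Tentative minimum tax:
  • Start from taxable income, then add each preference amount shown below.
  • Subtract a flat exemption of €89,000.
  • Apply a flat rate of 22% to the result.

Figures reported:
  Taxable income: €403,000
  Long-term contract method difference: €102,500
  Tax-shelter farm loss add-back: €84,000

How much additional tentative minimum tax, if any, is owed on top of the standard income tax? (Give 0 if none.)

Tentative minimum tax:
  Adjusted income: €403,000 + €102,500 + €84,000 = €589,500
  Less exemption €89,000 → base €500,500
  €500,500 × 22% = €110,110

Standard income tax:
  €34,000 × 7% = €2,380
  €143,000 × 16% = €22,880
  €226,000 × 20% = €45,200
  → €70,460

Excess of tentative minimum tax over standard income tax: €110,110 − €70,460 = €39,650.

€39,650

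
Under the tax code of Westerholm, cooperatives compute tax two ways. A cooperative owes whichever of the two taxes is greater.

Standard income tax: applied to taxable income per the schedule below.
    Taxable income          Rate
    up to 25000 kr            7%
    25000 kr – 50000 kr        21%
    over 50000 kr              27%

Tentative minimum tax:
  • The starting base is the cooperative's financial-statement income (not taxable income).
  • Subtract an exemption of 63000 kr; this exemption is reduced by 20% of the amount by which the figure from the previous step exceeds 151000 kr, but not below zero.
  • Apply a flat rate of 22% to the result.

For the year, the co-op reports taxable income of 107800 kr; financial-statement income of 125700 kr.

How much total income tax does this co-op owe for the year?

22606 kr

Tentative minimum tax:
  Base (financial-statement income): 125700 kr
  Exemption: 125700 kr ≤ 151000 kr, so full 63000 kr applies
  Base: 125700 kr − 63000 kr = 62700 kr
  62700 kr × 22% = 13794 kr

Standard income tax:
  25000 kr × 7% = 1750 kr
  25000 kr × 21% = 5250 kr
  57800 kr × 27% = 15606 kr
  → 22606 kr

22606 kr > 13794 kr, so the standard income tax governs.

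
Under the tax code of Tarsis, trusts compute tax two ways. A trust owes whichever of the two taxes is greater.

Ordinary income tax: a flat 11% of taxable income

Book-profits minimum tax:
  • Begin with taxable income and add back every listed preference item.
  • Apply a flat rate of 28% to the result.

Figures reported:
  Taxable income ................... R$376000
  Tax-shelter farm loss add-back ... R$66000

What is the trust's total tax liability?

R$123760

Book-profits minimum tax:
  Adjusted income: R$376000 + R$66000 = R$442000
  R$442000 × 28% = R$123760

Ordinary income tax:
  R$376000 × 11% = R$41360

R$123760 > R$41360, so the book-profits minimum tax is the binding amount.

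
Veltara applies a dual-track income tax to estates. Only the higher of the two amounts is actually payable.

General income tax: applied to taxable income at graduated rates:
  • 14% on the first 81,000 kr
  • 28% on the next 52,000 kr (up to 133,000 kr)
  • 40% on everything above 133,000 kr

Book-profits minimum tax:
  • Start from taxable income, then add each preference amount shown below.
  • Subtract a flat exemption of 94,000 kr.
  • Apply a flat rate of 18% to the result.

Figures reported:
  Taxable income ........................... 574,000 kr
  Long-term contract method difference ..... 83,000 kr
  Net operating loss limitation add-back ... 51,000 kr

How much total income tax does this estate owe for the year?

General income tax:
  81,000 kr × 14% = 11,340 kr
  52,000 kr × 28% = 14,560 kr
  441,000 kr × 40% = 176,400 kr
  → 202,300 kr

Book-profits minimum tax:
  Adjusted income: 574,000 kr + 83,000 kr + 51,000 kr = 708,000 kr
  Less exemption 94,000 kr → base 614,000 kr
  614,000 kr × 18% = 110,520 kr

202,300 kr > 110,520 kr, so the general income tax governs.

202,300 kr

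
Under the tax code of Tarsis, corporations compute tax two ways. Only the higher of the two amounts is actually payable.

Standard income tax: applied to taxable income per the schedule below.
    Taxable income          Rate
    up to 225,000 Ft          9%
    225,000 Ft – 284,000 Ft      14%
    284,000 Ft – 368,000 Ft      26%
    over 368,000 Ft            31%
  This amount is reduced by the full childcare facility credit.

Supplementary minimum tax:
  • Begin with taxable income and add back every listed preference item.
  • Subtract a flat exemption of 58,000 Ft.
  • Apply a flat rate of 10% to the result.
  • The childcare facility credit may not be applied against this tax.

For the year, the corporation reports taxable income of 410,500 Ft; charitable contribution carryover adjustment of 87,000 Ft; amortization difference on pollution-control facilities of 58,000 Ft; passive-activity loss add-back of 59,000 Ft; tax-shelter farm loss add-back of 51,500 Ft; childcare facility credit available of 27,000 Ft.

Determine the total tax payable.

Standard income tax:
  225,000 Ft × 9% = 20,250 Ft
  59,000 Ft × 14% = 8,260 Ft
  84,000 Ft × 26% = 21,840 Ft
  42,500 Ft × 31% = 13,175 Ft
  → 63,525 Ft
  Less childcare facility credit 27,000 Ft → 36,525 Ft

Supplementary minimum tax:
  Adjusted income: 410,500 Ft + 87,000 Ft + 58,000 Ft + 59,000 Ft + 51,500 Ft = 666,000 Ft
  Less exemption 58,000 Ft → base 608,000 Ft
  608,000 Ft × 10% = 60,800 Ft

60,800 Ft > 36,525 Ft, so the supplementary minimum tax is the binding amount.

60,800 Ft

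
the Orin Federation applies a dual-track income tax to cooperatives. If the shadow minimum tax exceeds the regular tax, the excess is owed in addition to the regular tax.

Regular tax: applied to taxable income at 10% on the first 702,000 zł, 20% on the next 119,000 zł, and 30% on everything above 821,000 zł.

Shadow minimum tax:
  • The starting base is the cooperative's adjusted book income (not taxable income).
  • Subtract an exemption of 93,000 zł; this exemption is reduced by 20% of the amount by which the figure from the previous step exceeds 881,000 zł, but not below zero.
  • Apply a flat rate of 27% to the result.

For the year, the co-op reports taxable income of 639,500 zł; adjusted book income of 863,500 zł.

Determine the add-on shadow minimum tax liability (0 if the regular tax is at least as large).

144,085 zł

Shadow minimum tax:
  Base (adjusted book income): 863,500 zł
  Exemption: 863,500 zł ≤ 881,000 zł, so full 93,000 zł applies
  Base: 863,500 zł − 93,000 zł = 770,500 zł
  770,500 zł × 27% = 208,035 zł

Regular tax:
  639,500 zł × 10% = 63,950 zł

Excess of shadow minimum tax over regular tax: 208,035 zł − 63,950 zł = 144,085 zł.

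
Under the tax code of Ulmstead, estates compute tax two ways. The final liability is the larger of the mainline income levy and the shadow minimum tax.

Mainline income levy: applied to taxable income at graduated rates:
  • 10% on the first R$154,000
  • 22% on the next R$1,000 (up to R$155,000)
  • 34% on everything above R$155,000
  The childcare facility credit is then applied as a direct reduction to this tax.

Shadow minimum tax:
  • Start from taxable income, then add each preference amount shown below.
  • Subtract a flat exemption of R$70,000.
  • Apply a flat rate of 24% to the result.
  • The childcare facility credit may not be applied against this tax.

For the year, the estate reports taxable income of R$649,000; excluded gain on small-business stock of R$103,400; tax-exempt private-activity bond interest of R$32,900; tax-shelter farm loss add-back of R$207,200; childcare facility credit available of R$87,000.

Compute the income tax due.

Mainline income levy:
  R$154,000 × 10% = R$15,400
  R$1,000 × 22% = R$220
  R$494,000 × 34% = R$167,960
  → R$183,580
  Less childcare facility credit R$87,000 → R$96,580

Shadow minimum tax:
  Adjusted income: R$649,000 + R$103,400 + R$32,900 + R$207,200 = R$992,500
  Less exemption R$70,000 → base R$922,500
  R$922,500 × 24% = R$221,400

R$221,400 > R$96,580, so the shadow minimum tax is the binding amount.

R$221,400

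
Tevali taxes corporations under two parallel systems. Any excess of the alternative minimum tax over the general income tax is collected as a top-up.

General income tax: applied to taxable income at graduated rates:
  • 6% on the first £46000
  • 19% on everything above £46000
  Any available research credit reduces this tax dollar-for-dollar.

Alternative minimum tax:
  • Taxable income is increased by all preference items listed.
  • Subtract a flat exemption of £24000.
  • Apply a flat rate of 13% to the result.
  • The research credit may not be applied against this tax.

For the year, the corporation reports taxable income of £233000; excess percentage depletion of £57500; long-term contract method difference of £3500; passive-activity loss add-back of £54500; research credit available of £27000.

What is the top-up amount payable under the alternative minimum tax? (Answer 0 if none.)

£30895

General income tax:
  £46000 × 6% = £2760
  £187000 × 19% = £35530
  → £38290
  Less research credit £27000 → £11290

Alternative minimum tax:
  Adjusted income: £233000 + £57500 + £3500 + £54500 = £348500
  Less exemption £24000 → base £324500
  £324500 × 13% = £42185

Excess of alternative minimum tax over general income tax: £42185 − £11290 = £30895.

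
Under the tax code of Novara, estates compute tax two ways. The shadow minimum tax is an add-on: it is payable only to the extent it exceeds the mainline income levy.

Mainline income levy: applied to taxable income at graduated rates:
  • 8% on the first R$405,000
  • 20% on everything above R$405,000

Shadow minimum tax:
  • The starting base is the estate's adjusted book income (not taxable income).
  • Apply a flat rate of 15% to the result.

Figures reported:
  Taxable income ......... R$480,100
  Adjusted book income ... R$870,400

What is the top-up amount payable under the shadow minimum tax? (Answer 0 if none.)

R$83,140

Shadow minimum tax:
  Base (adjusted book income): R$870,400
  R$870,400 × 15% = R$130,560

Mainline income levy:
  R$405,000 × 8% = R$32,400
  R$75,100 × 20% = R$15,020
  → R$47,420

Excess of shadow minimum tax over mainline income levy: R$130,560 − R$47,420 = R$83,140.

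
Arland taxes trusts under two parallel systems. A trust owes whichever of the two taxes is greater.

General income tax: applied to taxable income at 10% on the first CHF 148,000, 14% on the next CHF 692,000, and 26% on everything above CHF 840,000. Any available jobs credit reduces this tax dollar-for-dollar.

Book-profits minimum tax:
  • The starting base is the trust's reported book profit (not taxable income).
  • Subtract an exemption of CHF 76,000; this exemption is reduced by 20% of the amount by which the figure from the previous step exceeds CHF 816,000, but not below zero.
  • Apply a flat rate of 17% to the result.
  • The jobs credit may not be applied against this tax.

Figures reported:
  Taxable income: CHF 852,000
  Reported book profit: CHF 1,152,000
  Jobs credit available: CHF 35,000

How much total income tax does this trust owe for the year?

CHF 194,344

Book-profits minimum tax:
  Base (reported book profit): CHF 1,152,000
  Exemption: CHF 76,000 − 20% × (CHF 1,152,000 − CHF 816,000) = CHF 76,000 − CHF 67,200 = CHF 8,800
  Base: CHF 1,152,000 − CHF 8,800 = CHF 1,143,200
  CHF 1,143,200 × 17% = CHF 194,344

General income tax:
  CHF 148,000 × 10% = CHF 14,800
  CHF 692,000 × 14% = CHF 96,880
  CHF 12,000 × 26% = CHF 3,120
  → CHF 114,800
  Less jobs credit CHF 35,000 → CHF 79,800

CHF 194,344 > CHF 79,800, so the book-profits minimum tax is the binding amount.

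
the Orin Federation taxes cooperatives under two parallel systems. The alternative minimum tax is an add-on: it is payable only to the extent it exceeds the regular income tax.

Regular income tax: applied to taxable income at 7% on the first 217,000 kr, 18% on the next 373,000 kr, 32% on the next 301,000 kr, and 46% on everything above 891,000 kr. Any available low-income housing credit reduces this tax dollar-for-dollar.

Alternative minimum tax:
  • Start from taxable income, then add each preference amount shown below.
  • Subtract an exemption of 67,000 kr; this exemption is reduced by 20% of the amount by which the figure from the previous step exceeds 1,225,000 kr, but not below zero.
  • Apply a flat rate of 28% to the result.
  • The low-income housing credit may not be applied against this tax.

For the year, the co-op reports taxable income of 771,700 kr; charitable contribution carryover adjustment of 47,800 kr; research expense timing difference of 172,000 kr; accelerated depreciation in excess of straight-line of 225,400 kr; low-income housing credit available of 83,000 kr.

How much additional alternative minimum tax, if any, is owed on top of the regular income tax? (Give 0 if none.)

Alternative minimum tax:
  Adjusted income: 771,700 kr + 47,800 kr + 172,000 kr + 225,400 kr = 1,216,900 kr
  Exemption: 1,216,900 kr ≤ 1,225,000 kr, so full 67,000 kr applies
  Base: 1,216,900 kr − 67,000 kr = 1,149,900 kr
  1,149,900 kr × 28% = 321,972 kr

Regular income tax:
  217,000 kr × 7% = 15,190 kr
  373,000 kr × 18% = 67,140 kr
  181,700 kr × 32% = 58,144 kr
  → 140,474 kr
  Less low-income housing credit 83,000 kr → 57,474 kr

Excess of alternative minimum tax over regular income tax: 321,972 kr − 57,474 kr = 264,498 kr.

264,498 kr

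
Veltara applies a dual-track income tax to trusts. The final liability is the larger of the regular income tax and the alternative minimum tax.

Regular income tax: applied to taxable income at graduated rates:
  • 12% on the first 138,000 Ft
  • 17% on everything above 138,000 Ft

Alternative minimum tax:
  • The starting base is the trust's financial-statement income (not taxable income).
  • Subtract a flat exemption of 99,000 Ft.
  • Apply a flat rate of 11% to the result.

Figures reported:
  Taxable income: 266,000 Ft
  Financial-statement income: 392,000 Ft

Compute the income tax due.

Regular income tax:
  138,000 Ft × 12% = 16,560 Ft
  128,000 Ft × 17% = 21,760 Ft
  → 38,320 Ft

Alternative minimum tax:
  Base (financial-statement income): 392,000 Ft
  Less exemption 99,000 Ft → base 293,000 Ft
  293,000 Ft × 11% = 32,230 Ft

38,320 Ft > 32,230 Ft, so the regular income tax governs.

38,320 Ft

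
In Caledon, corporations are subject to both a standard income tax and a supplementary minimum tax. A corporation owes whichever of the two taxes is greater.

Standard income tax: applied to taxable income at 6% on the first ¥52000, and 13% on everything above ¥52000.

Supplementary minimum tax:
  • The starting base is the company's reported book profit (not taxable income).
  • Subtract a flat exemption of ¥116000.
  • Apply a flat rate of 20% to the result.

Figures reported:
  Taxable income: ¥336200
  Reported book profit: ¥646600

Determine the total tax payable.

Supplementary minimum tax:
  Base (reported book profit): ¥646600
  Less exemption ¥116000 → base ¥530600
  ¥530600 × 20% = ¥106120

Standard income tax:
  ¥52000 × 6% = ¥3120
  ¥284200 × 13% = ¥36946
  → ¥40066

¥106120 > ¥40066, so the supplementary minimum tax is the binding amount.

¥106120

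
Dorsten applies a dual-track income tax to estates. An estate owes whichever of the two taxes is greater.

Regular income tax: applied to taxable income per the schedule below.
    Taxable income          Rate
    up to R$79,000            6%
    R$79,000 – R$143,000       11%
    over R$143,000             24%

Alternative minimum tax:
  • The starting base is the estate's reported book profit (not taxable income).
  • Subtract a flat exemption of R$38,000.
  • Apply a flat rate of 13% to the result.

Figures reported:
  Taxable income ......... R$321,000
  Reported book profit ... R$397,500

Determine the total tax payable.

Regular income tax:
  R$79,000 × 6% = R$4,740
  R$64,000 × 11% = R$7,040
  R$178,000 × 24% = R$42,720
  → R$54,500

Alternative minimum tax:
  Base (reported book profit): R$397,500
  Less exemption R$38,000 → base R$359,500
  R$359,500 × 13% = R$46,735

R$54,500 > R$46,735, so the regular income tax governs.

R$54,500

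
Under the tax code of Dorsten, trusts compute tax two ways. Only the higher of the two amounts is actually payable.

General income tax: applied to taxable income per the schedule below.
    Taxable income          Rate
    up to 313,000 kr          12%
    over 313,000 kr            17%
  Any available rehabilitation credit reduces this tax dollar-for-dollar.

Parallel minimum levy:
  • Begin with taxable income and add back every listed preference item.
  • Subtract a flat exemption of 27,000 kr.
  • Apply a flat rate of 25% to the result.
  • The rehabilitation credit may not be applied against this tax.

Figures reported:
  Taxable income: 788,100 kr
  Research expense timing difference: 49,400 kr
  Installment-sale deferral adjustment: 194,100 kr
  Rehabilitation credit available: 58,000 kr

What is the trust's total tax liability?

251,150 kr

General income tax:
  313,000 kr × 12% = 37,560 kr
  475,100 kr × 17% = 80,767 kr
  → 118,327 kr
  Less rehabilitation credit 58,000 kr → 60,327 kr

Parallel minimum levy:
  Adjusted income: 788,100 kr + 49,400 kr + 194,100 kr = 1,031,600 kr
  Less exemption 27,000 kr → base 1,004,600 kr
  1,004,600 kr × 25% = 251,150 kr

251,150 kr > 60,327 kr, so the parallel minimum levy is the binding amount.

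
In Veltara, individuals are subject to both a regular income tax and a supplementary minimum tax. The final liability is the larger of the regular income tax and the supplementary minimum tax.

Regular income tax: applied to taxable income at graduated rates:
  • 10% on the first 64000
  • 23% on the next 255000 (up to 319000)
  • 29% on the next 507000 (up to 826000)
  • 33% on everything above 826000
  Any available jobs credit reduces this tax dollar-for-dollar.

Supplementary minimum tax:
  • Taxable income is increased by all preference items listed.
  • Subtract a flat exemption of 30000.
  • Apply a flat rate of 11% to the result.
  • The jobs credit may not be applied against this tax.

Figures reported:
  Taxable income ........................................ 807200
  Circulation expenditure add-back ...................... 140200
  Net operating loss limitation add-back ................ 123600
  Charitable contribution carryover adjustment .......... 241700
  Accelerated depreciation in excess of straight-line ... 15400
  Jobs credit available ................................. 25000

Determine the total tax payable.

181628

Regular income tax:
  64000 × 10% = 6400
  255000 × 23% = 58650
  488200 × 29% = 141578
  → 206628
  Less jobs credit 25000 → 181628

Supplementary minimum tax:
  Adjusted income: 807200 + 140200 + 123600 + 241700 + 15400 = 1328100
  Less exemption 30000 → base 1298100
  1298100 × 11% = 142791

181628 > 142791, so the regular income tax governs.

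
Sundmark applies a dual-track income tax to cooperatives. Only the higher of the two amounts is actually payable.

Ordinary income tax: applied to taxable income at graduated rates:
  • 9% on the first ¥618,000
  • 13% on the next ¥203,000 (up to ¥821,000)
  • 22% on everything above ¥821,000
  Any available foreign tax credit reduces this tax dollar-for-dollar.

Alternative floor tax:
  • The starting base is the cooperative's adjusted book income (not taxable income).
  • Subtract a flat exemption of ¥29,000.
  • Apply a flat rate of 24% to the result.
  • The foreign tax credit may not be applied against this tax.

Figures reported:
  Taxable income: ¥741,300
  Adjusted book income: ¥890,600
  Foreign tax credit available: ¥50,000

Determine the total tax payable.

¥206,784

Alternative floor tax:
  Base (adjusted book income): ¥890,600
  Less exemption ¥29,000 → base ¥861,600
  ¥861,600 × 24% = ¥206,784

Ordinary income tax:
  ¥618,000 × 9% = ¥55,620
  ¥123,300 × 13% = ¥16,029
  → ¥71,649
  Less foreign tax credit ¥50,000 → ¥21,649

¥206,784 > ¥21,649, so the alternative floor tax is the binding amount.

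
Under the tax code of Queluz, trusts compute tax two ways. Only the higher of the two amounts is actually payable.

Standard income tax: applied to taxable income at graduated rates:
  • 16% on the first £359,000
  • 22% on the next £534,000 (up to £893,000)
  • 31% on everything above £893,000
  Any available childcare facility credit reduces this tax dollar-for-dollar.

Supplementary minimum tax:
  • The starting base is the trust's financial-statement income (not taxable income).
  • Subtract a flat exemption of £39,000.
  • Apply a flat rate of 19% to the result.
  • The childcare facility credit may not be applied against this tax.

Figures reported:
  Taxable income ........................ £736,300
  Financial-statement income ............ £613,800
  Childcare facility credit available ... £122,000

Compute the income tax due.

Standard income tax:
  £359,000 × 16% = £57,440
  £377,300 × 22% = £83,006
  → £140,446
  Less childcare facility credit £122,000 → £18,446

Supplementary minimum tax:
  Base (financial-statement income): £613,800
  Less exemption £39,000 → base £574,800
  £574,800 × 19% = £109,212

£109,212 > £18,446, so the supplementary minimum tax is the binding amount.

£109,212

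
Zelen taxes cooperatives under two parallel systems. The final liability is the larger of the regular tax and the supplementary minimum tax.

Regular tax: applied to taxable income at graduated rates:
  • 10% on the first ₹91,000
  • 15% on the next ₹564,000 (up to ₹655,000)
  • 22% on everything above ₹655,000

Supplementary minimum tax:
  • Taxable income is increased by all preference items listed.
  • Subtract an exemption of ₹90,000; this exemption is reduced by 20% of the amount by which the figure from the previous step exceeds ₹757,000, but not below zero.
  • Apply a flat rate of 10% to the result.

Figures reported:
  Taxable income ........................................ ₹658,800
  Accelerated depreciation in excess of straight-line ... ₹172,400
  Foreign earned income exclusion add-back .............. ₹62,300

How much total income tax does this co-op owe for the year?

₹94,536

Supplementary minimum tax:
  Adjusted income: ₹658,800 + ₹172,400 + ₹62,300 = ₹893,500
  Exemption: ₹90,000 − 20% × (₹893,500 − ₹757,000) = ₹90,000 − ₹27,300 = ₹62,700
  Base: ₹893,500 − ₹62,700 = ₹830,800
  ₹830,800 × 10% = ₹83,080

Regular tax:
  ₹91,000 × 10% = ₹9,100
  ₹564,000 × 15% = ₹84,600
  ₹3,800 × 22% = ₹836
  → ₹94,536

₹94,536 > ₹83,080, so the regular tax governs.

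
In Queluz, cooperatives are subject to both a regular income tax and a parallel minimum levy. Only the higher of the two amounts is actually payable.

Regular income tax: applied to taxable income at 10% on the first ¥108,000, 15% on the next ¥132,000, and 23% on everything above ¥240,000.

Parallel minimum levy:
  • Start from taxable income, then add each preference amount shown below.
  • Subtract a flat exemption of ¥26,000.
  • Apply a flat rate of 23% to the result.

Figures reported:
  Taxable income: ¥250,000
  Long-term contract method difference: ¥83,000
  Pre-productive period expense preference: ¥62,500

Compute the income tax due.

¥84,985

Regular income tax:
  ¥108,000 × 10% = ¥10,800
  ¥132,000 × 15% = ¥19,800
  ¥10,000 × 23% = ¥2,300
  → ¥32,900

Parallel minimum levy:
  Adjusted income: ¥250,000 + ¥83,000 + ¥62,500 = ¥395,500
  Less exemption ¥26,000 → base ¥369,500
  ¥369,500 × 23% = ¥84,985

¥84,985 > ¥32,900, so the parallel minimum levy is the binding amount.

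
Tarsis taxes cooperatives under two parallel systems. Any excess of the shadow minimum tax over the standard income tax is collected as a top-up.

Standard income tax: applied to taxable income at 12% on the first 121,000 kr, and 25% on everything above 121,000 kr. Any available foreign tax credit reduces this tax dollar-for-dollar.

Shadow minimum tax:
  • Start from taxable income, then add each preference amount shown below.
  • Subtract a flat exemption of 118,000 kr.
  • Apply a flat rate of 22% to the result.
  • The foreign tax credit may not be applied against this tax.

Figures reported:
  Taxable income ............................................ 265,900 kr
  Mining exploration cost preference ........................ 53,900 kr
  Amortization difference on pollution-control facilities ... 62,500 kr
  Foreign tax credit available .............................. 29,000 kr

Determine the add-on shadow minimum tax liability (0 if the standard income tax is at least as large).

36,401 kr

Shadow minimum tax:
  Adjusted income: 265,900 kr + 53,900 kr + 62,500 kr = 382,300 kr
  Less exemption 118,000 kr → base 264,300 kr
  264,300 kr × 22% = 58,146 kr

Standard income tax:
  121,000 kr × 12% = 14,520 kr
  144,900 kr × 25% = 36,225 kr
  → 50,745 kr
  Less foreign tax credit 29,000 kr → 21,745 kr

Excess of shadow minimum tax over standard income tax: 58,146 kr − 21,745 kr = 36,401 kr.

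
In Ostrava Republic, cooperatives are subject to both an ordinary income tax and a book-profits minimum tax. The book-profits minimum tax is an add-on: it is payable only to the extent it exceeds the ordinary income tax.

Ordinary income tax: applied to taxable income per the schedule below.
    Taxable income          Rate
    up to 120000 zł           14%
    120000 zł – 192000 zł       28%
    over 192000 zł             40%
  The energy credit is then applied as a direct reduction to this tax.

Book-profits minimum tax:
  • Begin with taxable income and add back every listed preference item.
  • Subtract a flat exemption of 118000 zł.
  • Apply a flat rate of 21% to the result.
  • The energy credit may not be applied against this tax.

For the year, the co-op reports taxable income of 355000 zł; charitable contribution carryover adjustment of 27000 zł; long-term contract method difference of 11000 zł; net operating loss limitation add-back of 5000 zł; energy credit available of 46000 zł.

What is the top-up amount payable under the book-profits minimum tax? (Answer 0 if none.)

2640 zł

Ordinary income tax:
  120000 zł × 14% = 16800 zł
  72000 zł × 28% = 20160 zł
  163000 zł × 40% = 65200 zł
  → 102160 zł
  Less energy credit 46000 zł → 56160 zł

Book-profits minimum tax:
  Adjusted income: 355000 zł + 27000 zł + 11000 zł + 5000 zł = 398000 zł
  Less exemption 118000 zł → base 280000 zł
  280000 zł × 21% = 58800 zł

Excess of book-profits minimum tax over ordinary income tax: 58800 zł − 56160 zł = 2640 zł.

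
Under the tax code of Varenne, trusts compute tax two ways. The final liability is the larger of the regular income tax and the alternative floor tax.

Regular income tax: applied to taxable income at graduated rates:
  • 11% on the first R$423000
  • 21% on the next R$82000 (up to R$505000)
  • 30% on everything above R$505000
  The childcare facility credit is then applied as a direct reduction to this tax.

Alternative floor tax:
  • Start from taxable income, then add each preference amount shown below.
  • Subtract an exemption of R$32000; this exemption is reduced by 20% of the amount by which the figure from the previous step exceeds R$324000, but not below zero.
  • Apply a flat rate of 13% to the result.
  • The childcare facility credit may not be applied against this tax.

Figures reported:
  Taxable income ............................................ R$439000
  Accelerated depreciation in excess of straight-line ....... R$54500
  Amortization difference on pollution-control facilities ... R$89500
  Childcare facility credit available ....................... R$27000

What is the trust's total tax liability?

R$75790

Alternative floor tax:
  Adjusted income: R$439000 + R$54500 + R$89500 = R$583000
  Exemption: 20% × (R$583000 − R$324000) = R$51800 ≥ R$32000, so the exemption is fully phased out
  Base: R$583000 − R$0 = R$583000
  R$583000 × 13% = R$75790

Regular income tax:
  R$423000 × 11% = R$46530
  R$16000 × 21% = R$3360
  → R$49890
  Less childcare facility credit R$27000 → R$22890

R$75790 > R$22890, so the alternative floor tax is the binding amount.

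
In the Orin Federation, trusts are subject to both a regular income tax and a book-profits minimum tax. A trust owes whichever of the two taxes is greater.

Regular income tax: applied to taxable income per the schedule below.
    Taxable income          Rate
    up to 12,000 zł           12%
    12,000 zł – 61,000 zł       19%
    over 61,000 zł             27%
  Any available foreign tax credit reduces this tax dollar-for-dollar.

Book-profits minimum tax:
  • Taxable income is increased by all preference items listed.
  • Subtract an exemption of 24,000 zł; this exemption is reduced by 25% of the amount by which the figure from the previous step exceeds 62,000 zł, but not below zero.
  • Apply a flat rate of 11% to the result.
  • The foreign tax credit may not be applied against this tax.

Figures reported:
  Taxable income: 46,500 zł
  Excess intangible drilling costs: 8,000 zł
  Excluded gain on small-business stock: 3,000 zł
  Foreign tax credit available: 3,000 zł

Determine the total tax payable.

Regular income tax:
  12,000 zł × 12% = 1,440 zł
  34,500 zł × 19% = 6,555 zł
  → 7,995 zł
  Less foreign tax credit 3,000 zł → 4,995 zł

Book-profits minimum tax:
  Adjusted income: 46,500 zł + 8,000 zł + 3,000 zł = 57,500 zł
  Exemption: 57,500 zł ≤ 62,000 zł, so full 24,000 zł applies
  Base: 57,500 zł − 24,000 zł = 33,500 zł
  33,500 zł × 11% = 3,685 zł

4,995 zł > 3,685 zł, so the regular income tax governs.

4,995 zł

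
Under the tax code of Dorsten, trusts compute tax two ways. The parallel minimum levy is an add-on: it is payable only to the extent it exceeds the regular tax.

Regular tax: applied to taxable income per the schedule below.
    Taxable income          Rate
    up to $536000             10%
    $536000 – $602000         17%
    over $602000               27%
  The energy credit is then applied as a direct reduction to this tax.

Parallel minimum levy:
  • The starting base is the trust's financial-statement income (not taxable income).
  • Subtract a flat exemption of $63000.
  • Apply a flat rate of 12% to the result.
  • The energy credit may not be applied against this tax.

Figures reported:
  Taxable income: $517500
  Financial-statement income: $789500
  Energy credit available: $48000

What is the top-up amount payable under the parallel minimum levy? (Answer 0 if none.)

Parallel minimum levy:
  Base (financial-statement income): $789500
  Less exemption $63000 → base $726500
  $726500 × 12% = $87180

Regular tax:
  $517500 × 10% = $51750
  Less energy credit $48000 → $3750

Excess of parallel minimum levy over regular tax: $87180 − $3750 = $83430.

$83430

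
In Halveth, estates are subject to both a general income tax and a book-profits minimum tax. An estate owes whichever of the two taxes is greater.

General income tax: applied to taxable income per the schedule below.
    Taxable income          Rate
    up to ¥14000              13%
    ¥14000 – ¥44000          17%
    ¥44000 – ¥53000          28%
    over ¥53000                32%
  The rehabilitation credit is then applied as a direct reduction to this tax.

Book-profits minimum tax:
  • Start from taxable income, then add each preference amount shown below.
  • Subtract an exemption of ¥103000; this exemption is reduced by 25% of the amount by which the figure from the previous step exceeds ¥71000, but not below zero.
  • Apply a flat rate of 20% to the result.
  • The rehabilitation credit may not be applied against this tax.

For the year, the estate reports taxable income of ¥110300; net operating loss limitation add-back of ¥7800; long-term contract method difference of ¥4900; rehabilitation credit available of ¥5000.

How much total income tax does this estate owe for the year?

General income tax:
  ¥14000 × 13% = ¥1820
  ¥30000 × 17% = ¥5100
  ¥9000 × 28% = ¥2520
  ¥57300 × 32% = ¥18336
  → ¥27776
  Less rehabilitation credit ¥5000 → ¥22776

Book-profits minimum tax:
  Adjusted income: ¥110300 + ¥7800 + ¥4900 = ¥123000
  Exemption: ¥103000 − 25% × (¥123000 − ¥71000) = ¥103000 − ¥13000 = ¥90000
  Base: ¥123000 − ¥90000 = ¥33000
  ¥33000 × 20% = ¥6600

¥22776 > ¥6600, so the general income tax governs.

¥22776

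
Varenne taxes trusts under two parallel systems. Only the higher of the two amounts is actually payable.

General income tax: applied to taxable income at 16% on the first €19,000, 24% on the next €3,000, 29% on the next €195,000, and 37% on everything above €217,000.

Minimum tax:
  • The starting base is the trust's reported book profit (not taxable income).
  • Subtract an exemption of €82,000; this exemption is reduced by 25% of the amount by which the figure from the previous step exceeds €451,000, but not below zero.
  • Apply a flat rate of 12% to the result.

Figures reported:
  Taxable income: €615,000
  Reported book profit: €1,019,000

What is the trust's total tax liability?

Minimum tax:
  Base (reported book profit): €1,019,000
  Exemption: 25% × (€1,019,000 − €451,000) = €142,000 ≥ €82,000, so the exemption is fully phased out
  Base: €1,019,000 − €0 = €1,019,000
  €1,019,000 × 12% = €122,280

General income tax:
  €19,000 × 16% = €3,040
  €3,000 × 24% = €720
  €195,000 × 29% = €56,550
  €398,000 × 37% = €147,260
  → €207,570

€207,570 > €122,280, so the general income tax governs.

€207,570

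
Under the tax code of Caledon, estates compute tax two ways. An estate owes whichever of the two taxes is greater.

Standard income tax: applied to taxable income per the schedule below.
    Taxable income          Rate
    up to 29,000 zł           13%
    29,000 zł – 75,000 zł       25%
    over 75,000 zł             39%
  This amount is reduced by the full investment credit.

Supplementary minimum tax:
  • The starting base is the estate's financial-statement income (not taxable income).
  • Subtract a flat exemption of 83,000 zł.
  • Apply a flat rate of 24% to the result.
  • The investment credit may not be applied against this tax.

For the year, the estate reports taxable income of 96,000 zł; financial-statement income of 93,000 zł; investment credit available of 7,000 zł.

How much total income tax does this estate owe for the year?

Standard income tax:
  29,000 zł × 13% = 3,770 zł
  46,000 zł × 25% = 11,500 zł
  21,000 zł × 39% = 8,190 zł
  → 23,460 zł
  Less investment credit 7,000 zł → 16,460 zł

Supplementary minimum tax:
  Base (financial-statement income): 93,000 zł
  Less exemption 83,000 zł → base 10,000 zł
  10,000 zł × 24% = 2,400 zł

16,460 zł > 2,400 zł, so the standard income tax governs.

16,460 zł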